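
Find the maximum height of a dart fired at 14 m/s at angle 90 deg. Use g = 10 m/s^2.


Given: v0 = 14 m/s, theta = 90 deg, g = 10 m/s^2
sin^2(90) = 1
Using H = v0^2 * sin^2(theta) / (2*g)
H = 14^2 * 1 / (2*10)
H = 196 * 1 / 20
H = 196 / 20
H = 49/5 m

49/5 m


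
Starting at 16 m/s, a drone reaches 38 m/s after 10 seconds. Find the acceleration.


Given: initial velocity v0 = 16 m/s, final velocity v = 38 m/s, time t = 10 s
Using a = (v - v0) / t
a = (38 - 16) / 10
a = 22 / 10
a = 11/5 m/s^2

11/5 m/s^2


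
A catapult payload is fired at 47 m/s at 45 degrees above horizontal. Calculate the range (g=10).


Given: v0 = 47 m/s, theta = 45 deg, g = 10 m/s^2
sin(2*45) = sin(90) = 1
Using R = v0^2 * sin(2*theta) / g
R = 47^2 * 1 / 10
R = 2209 / 10
R = 2209/10 m

2209/10 m


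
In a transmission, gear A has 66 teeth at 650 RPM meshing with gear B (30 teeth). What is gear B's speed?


Given: N1 = 66 teeth, w1 = 650 RPM, N2 = 30 teeth
Using N1*w1 = N2*w2
w2 = N1*w1 / N2
w2 = 66*650 / 30
w2 = 42900 / 30
w2 = 1430 RPM

1430 RPM


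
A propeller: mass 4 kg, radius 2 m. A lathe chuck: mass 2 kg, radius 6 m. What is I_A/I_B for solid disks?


Given: M1=4 kg, R1=2 m, M2=2 kg, R2=6 m
For a disk: I = (1/2)*M*R^2, so I_A/I_B = (M1*R1^2)/(M2*R2^2)
M1*R1^2 = 4*4 = 16
M2*R2^2 = 2*36 = 72
I_A/I_B = 16/72 = 2/9

2/9


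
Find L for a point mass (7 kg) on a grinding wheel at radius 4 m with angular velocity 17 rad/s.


Given: m = 7 kg, r = 4 m, omega = 17 rad/s
For a point mass: I = m*r^2
I = 7*4^2 = 7*16 = 112
L = I*omega = 112*17
L = 1904 kg*m^2/s

1904 kg*m^2/s


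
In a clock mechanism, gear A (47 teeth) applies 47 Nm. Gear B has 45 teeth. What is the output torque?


Given: N1 = 47, N2 = 45, T1 = 47 Nm
Using T2/T1 = N2/N1
T2 = T1 * N2 / N1
T2 = 47 * 45 / 47
T2 = 2115 / 47
T2 = 45 Nm

45 Nm


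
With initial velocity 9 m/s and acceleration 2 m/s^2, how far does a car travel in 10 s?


Given: v0 = 9 m/s, a = 2 m/s^2, t = 10 s
Using s = v0*t + (1/2)*a*t^2
s = 9*10 + (1/2)*2*10^2
s = 90 + (1/2)*200
s = 90 + 100
s = 190

190 m


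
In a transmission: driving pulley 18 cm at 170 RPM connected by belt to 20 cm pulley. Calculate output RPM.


Given: D1 = 18 cm, w1 = 170 RPM, D2 = 20 cm
Using D1*w1 = D2*w2
w2 = D1*w1 / D2
w2 = 18*170 / 20
w2 = 3060 / 20
w2 = 153 RPM

153 RPM


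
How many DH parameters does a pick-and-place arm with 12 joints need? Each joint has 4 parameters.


Given: 12 joints, 4 DH parameters per joint (d, theta, a, alpha)
Total DH parameters = number_of_joints * 4
Total = 12 * 4
Total = 48

48


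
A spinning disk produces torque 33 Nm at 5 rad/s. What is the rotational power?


Given: tau = 33 Nm, omega = 5 rad/s
Using P = tau * omega
P = 33 * 5
P = 165 W

165 W


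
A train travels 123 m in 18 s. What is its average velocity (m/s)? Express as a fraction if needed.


Given: distance d = 123 m, time t = 18 s
Using v = d / t
v = 123 / 18
v = 41/6 m/s

41/6 m/s


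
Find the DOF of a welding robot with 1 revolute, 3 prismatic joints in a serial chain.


Given: serial robot with 1 revolute, 3 prismatic joints
DOF contribution per joint type: revolute=1, prismatic=1, spherical=3, fixed=0
DOF = 1*1 + 3*1
DOF = 4

4


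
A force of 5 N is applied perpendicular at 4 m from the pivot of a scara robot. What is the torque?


Given: F = 5 N, r = 4 m, angle = 90 deg (perpendicular)
Using tau = F * r * sin(90)
sin(90) = 1
tau = 5 * 4 * 1
tau = 20 Nm

20 Nm


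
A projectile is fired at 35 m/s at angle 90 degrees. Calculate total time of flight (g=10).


Given: v0 = 35 m/s, theta = 90 deg, g = 10 m/s^2
sin(90) = 1
Using T = 2*v0*sin(theta) / g
T = 2*35*1 / 10
T = 70 / 10
T = 7 s

7 s


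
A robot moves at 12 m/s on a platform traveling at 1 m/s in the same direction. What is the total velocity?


Given: object velocity = 12 m/s, platform velocity = 1 m/s (same direction)
Using classical velocity addition: v_total = v_object + v_platform
v_total = 12 + 1
v_total = 13 m/s

13 m/s


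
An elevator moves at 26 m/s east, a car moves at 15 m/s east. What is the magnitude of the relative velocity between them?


Given: v_A = 26 m/s east, v_B = 15 m/s east
Both move in the same direction; relative speed = |v_A - v_B|
|26 - 15| = |11|
= 11 m/s

11 m/s


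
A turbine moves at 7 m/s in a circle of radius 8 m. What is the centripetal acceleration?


Given: v = 7 m/s, r = 8 m
Using a_c = v^2 / r
a_c = 7^2 / 8
a_c = 49 / 8
a_c = 49/8 m/s^2

49/8 m/s^2


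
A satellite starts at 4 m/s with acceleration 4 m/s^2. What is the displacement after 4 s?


Given: v0 = 4 m/s, a = 4 m/s^2, t = 4 s
Using s = v0*t + (1/2)*a*t^2
s = 4*4 + (1/2)*4*4^2
s = 16 + (1/2)*64
s = 16 + 32
s = 48

48 m


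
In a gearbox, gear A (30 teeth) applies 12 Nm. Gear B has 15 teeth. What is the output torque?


Given: N1 = 30, N2 = 15, T1 = 12 Nm
Using T2/T1 = N2/N1
T2 = T1 * N2 / N1
T2 = 12 * 15 / 30
T2 = 180 / 30
T2 = 6 Nm

6 Nm


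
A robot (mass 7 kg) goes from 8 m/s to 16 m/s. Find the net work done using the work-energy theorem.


Given: m = 7 kg, v0 = 8 m/s, v = 16 m/s
Using W = (1/2)*m*(v^2 - v0^2)
v^2 = 16^2 = 256
v0^2 = 8^2 = 64
v^2 - v0^2 = 256 - 64 = 192
W = (1/2)*7*192 = 672 J

672 J


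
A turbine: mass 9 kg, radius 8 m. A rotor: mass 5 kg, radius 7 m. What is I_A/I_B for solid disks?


Given: M1=9 kg, R1=8 m, M2=5 kg, R2=7 m
For a disk: I = (1/2)*M*R^2, so I_A/I_B = (M1*R1^2)/(M2*R2^2)
M1*R1^2 = 9*64 = 576
M2*R2^2 = 5*49 = 245
I_A/I_B = 576/245 = 576/245

576/245


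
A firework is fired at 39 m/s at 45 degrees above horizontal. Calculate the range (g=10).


Given: v0 = 39 m/s, theta = 45 deg, g = 10 m/s^2
sin(2*45) = sin(90) = 1
Using R = v0^2 * sin(2*theta) / g
R = 39^2 * 1 / 10
R = 1521 / 10
R = 1521/10 m

1521/10 m


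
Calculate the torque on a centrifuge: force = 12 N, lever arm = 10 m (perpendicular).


Given: F = 12 N, r = 10 m, angle = 90 deg (perpendicular)
Using tau = F * r * sin(90)
sin(90) = 1
tau = 12 * 10 * 1
tau = 120 Nm

120 Nm


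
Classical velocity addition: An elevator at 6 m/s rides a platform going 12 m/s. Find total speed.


Given: object velocity = 6 m/s, platform velocity = 12 m/s (same direction)
Using classical velocity addition: v_total = v_object + v_platform
v_total = 6 + 12
v_total = 18 m/s

18 m/s


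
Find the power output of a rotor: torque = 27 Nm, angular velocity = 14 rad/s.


Given: tau = 27 Nm, omega = 14 rad/s
Using P = tau * omega
P = 27 * 14
P = 378 W

378 W


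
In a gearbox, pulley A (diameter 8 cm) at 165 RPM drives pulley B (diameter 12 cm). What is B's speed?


Given: D1 = 8 cm, w1 = 165 RPM, D2 = 12 cm
Using D1*w1 = D2*w2
w2 = D1*w1 / D2
w2 = 8*165 / 12
w2 = 1320 / 12
w2 = 110 RPM

110 RPM


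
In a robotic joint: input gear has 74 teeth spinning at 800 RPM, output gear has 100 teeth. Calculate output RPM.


Given: N1 = 74 teeth, w1 = 800 RPM, N2 = 100 teeth
Using N1*w1 = N2*w2
w2 = N1*w1 / N2
w2 = 74*800 / 100
w2 = 59200 / 100
w2 = 592 RPM

592 RPM


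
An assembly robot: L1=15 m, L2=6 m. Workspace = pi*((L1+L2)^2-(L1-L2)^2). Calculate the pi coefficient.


Given: L1 = 15, L2 = 6
(L1+L2)^2 = (21)^2 = 441
(L1-L2)^2 = (9)^2 = 81
Difference = 441 - 81 = 360
This equals 4*L1*L2 = 4*15*6 = 360
Workspace area = 360*pi

360


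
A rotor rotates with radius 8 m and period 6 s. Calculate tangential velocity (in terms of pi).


Given: radius r = 8 m, period T = 6 s
Using v = 2*pi*r / T
v = 2*pi*8 / 6
v = 16*pi / 6
v = 8/3*pi m/s

8/3*pi m/s


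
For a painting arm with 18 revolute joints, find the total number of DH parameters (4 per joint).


Given: 18 joints, 4 DH parameters per joint (d, theta, a, alpha)
Total DH parameters = number_of_joints * 4
Total = 18 * 4
Total = 72

72


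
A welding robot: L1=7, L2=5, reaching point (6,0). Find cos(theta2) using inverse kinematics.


Given: L1 = 7, L2 = 5, target (x, y) = (6, 0)
Using cos(theta2) = (x^2 + y^2 - L1^2 - L2^2) / (2*L1*L2)
x^2 + y^2 = 6^2 + 0 = 36
L1^2 + L2^2 = 49 + 25 = 74
Numerator = 36 - 74 = -38
Denominator = 2*7*5 = 70
cos(theta2) = -38/70 = -19/35

-19/35


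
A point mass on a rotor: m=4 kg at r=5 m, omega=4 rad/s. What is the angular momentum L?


Given: m = 4 kg, r = 5 m, omega = 4 rad/s
For a point mass: I = m*r^2
I = 4*5^2 = 4*25 = 100
L = I*omega = 100*4
L = 400 kg*m^2/s

400 kg*m^2/s


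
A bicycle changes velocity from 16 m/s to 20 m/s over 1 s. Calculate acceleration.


Given: initial velocity v0 = 16 m/s, final velocity v = 20 m/s, time t = 1 s
Using a = (v - v0) / t
a = (20 - 16) / 1
a = 4 / 1
a = 4 m/s^2

4 m/s^2


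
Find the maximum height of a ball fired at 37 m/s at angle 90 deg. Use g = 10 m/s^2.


Given: v0 = 37 m/s, theta = 90 deg, g = 10 m/s^2
sin^2(90) = 1
Using H = v0^2 * sin^2(theta) / (2*g)
H = 37^2 * 1 / (2*10)
H = 1369 * 1 / 20
H = 1369 / 20
H = 1369/20 m

1369/20 m


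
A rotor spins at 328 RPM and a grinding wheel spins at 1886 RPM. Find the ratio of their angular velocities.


Given: RPM_A = 328, RPM_B = 1886
omega = 2*pi*RPM/60, so omega_A/omega_B = RPM_A / RPM_B
omega_A/omega_B = 328 / 1886
omega_A/omega_B = 4/23

4/23


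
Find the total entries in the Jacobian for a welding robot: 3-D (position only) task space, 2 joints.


Given: task space dimension = 3, joints = 2
Jacobian is a 3 x 2 matrix
Total entries = rows * columns
Total = 3 * 2
Total = 6

6


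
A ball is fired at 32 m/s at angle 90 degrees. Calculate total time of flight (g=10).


Given: v0 = 32 m/s, theta = 90 deg, g = 10 m/s^2
sin(90) = 1
Using T = 2*v0*sin(theta) / g
T = 2*32*1 / 10
T = 64 / 10
T = 32/5 s

32/5 s


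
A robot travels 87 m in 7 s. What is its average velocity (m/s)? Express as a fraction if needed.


Given: distance d = 87 m, time t = 7 s
Using v = d / t
v = 87 / 7
v = 87/7 m/s

87/7 m/s


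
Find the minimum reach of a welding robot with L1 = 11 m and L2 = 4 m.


Given: L1 = 11 m, L2 = 4 m
For a 2-link planar arm, min reach = |L1 - L2| (second link folded back)
Min reach = |11 - 4|
Min reach = 7 m

7 m


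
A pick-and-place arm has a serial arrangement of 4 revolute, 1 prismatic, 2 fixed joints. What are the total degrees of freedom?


Given: serial robot with 4 revolute, 1 prismatic, 2 fixed joints
DOF contribution per joint type: revolute=1, prismatic=1, spherical=3, fixed=0
DOF = 4*1 + 1*1 + 2*0
DOF = 5

5


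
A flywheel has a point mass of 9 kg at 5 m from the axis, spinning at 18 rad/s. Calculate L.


Given: m = 9 kg, r = 5 m, omega = 18 rad/s
For a point mass: I = m*r^2
I = 9*5^2 = 9*25 = 225
L = I*omega = 225*18
L = 4050 kg*m^2/s

4050 kg*m^2/s


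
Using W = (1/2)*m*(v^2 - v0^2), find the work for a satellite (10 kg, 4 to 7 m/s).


Given: m = 10 kg, v0 = 4 m/s, v = 7 m/s
Using W = (1/2)*m*(v^2 - v0^2)
v^2 = 7^2 = 49
v0^2 = 4^2 = 16
v^2 - v0^2 = 49 - 16 = 33
W = (1/2)*10*33 = 165 J

165 J


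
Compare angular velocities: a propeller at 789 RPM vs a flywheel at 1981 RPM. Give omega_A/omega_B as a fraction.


Given: RPM_A = 789, RPM_B = 1981
omega = 2*pi*RPM/60, so omega_A/omega_B = RPM_A / RPM_B
omega_A/omega_B = 789 / 1981
omega_A/omega_B = 789/1981

789/1981


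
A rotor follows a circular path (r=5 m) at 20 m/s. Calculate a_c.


Given: v = 20 m/s, r = 5 m
Using a_c = v^2 / r
a_c = 20^2 / 5
a_c = 400 / 5
a_c = 80 m/s^2

80 m/s^2


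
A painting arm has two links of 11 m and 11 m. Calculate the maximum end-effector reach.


Given: L1 = 11 m, L2 = 11 m
For a 2-link planar arm, max reach = L1 + L2 (fully extended)
Max reach = 11 + 11
Max reach = 22 m

22 m


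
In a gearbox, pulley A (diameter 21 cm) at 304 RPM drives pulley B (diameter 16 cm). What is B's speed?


Given: D1 = 21 cm, w1 = 304 RPM, D2 = 16 cm
Using D1*w1 = D2*w2
w2 = D1*w1 / D2
w2 = 21*304 / 16
w2 = 6384 / 16
w2 = 399 RPM

399 RPM


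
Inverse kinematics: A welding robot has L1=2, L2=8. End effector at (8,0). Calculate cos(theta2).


Given: L1 = 2, L2 = 8, target (x, y) = (8, 0)
Using cos(theta2) = (x^2 + y^2 - L1^2 - L2^2) / (2*L1*L2)
x^2 + y^2 = 8^2 + 0 = 64
L1^2 + L2^2 = 4 + 64 = 68
Numerator = 64 - 68 = -4
Denominator = 2*2*8 = 32
cos(theta2) = -4/32 = -1/8

-1/8


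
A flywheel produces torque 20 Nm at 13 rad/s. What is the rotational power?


Given: tau = 20 Nm, omega = 13 rad/s
Using P = tau * omega
P = 20 * 13
P = 260 W

260 W


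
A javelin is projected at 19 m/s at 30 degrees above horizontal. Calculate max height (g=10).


Given: v0 = 19 m/s, theta = 30 deg, g = 10 m/s^2
sin^2(30) = 1/4
Using H = v0^2 * sin^2(theta) / (2*g)
H = 19^2 * 1/4 / (2*10)
H = 361 * 1/4 / 20
H = 361/4 / 20
H = 361/80 m

361/80 m


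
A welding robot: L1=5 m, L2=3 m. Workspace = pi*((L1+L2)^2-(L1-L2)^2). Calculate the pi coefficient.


Given: L1 = 5, L2 = 3
(L1+L2)^2 = (8)^2 = 64
(L1-L2)^2 = (2)^2 = 4
Difference = 64 - 4 = 60
This equals 4*L1*L2 = 4*5*3 = 60
Workspace area = 60*pi

60


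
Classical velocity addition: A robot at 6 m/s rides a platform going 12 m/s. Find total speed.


Given: object velocity = 6 m/s, platform velocity = 12 m/s (same direction)
Using classical velocity addition: v_total = v_object + v_platform
v_total = 6 + 12
v_total = 18 m/s

18 m/s


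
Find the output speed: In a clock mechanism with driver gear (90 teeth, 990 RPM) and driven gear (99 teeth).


Given: N1 = 90 teeth, w1 = 990 RPM, N2 = 99 teeth
Using N1*w1 = N2*w2
w2 = N1*w1 / N2
w2 = 90*990 / 99
w2 = 89100 / 99
w2 = 900 RPM

900 RPM


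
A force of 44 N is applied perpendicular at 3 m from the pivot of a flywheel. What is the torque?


Given: F = 44 N, r = 3 m, angle = 90 deg (perpendicular)
Using tau = F * r * sin(90)
sin(90) = 1
tau = 44 * 3 * 1
tau = 132 Nm

132 Nm


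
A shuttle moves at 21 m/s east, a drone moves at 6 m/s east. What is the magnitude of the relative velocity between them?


Given: v_A = 21 m/s east, v_B = 6 m/s east
Both move in the same direction; relative speed = |v_A - v_B|
|21 - 6| = |15|
= 15 m/s

15 m/s


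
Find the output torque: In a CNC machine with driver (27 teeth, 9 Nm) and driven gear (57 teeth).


Given: N1 = 27, N2 = 57, T1 = 9 Nm
Using T2/T1 = N2/N1
T2 = T1 * N2 / N1
T2 = 9 * 57 / 27
T2 = 513 / 27
T2 = 19 Nm

19 Nm


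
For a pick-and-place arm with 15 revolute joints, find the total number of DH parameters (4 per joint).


Given: 15 joints, 4 DH parameters per joint (d, theta, a, alpha)
Total DH parameters = number_of_joints * 4
Total = 15 * 4
Total = 60

60


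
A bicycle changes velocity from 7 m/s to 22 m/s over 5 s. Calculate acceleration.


Given: initial velocity v0 = 7 m/s, final velocity v = 22 m/s, time t = 5 s
Using a = (v - v0) / t
a = (22 - 7) / 5
a = 15 / 5
a = 3 m/s^2

3 m/s^2


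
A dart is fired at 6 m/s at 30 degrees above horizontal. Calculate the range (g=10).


Given: v0 = 6 m/s, theta = 30 deg, g = 10 m/s^2
sin(2*30) = sin(60) = sqrt(3)/2
Using R = v0^2 * sin(2*theta) / g
R = 6^2 * (sqrt(3)/2) / 10
R = 36 * sqrt(3) / 20
R = 9/5*sqrt(3) m

9/5*sqrt(3) m


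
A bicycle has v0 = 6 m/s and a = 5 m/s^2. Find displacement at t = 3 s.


Given: v0 = 6 m/s, a = 5 m/s^2, t = 3 s
Using s = v0*t + (1/2)*a*t^2
s = 6*3 + (1/2)*5*3^2
s = 18 + (1/2)*45
s = 18 + 45/2
s = 81/2

81/2 m


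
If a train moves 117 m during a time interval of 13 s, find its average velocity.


Given: distance d = 117 m, time t = 13 s
Using v = d / t
v = 117 / 13
v = 9 m/s

9 m/s


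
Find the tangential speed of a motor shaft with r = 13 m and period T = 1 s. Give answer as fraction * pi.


Given: radius r = 13 m, period T = 1 s
Using v = 2*pi*r / T
v = 2*pi*13 / 1
v = 26*pi / 1
v = 26*pi m/s

26*pi m/s


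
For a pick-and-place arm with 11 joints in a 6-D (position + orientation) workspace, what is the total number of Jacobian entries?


Given: task space dimension = 6, joints = 11
Jacobian is a 6 x 11 matrix
Total entries = rows * columns
Total = 6 * 11
Total = 66

66


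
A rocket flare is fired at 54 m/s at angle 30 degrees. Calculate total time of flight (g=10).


Given: v0 = 54 m/s, theta = 30 deg, g = 10 m/s^2
sin(30) = 1/2
Using T = 2*v0*sin(theta) / g
T = 2*54*1/2 / 10
T = 54 / 10
T = 27/5 s

27/5 s


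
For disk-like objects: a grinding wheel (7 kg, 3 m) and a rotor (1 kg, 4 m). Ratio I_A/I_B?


Given: M1=7 kg, R1=3 m, M2=1 kg, R2=4 m
For a disk: I = (1/2)*M*R^2, so I_A/I_B = (M1*R1^2)/(M2*R2^2)
M1*R1^2 = 7*9 = 63
M2*R2^2 = 1*16 = 16
I_A/I_B = 63/16 = 63/16

63/16


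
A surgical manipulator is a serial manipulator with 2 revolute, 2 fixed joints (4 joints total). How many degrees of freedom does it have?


Given: serial robot with 2 revolute, 2 fixed joints
DOF contribution per joint type: revolute=1, prismatic=1, spherical=3, fixed=0
DOF = 2*1 + 2*0
DOF = 2

2


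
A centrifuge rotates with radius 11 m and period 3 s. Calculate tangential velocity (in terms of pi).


Given: radius r = 11 m, period T = 3 s
Using v = 2*pi*r / T
v = 2*pi*11 / 3
v = 22*pi / 3
v = 22/3*pi m/s

22/3*pi m/s


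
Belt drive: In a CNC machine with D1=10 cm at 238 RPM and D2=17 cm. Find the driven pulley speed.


Given: D1 = 10 cm, w1 = 238 RPM, D2 = 17 cm
Using D1*w1 = D2*w2
w2 = D1*w1 / D2
w2 = 10*238 / 17
w2 = 2380 / 17
w2 = 140 RPM

140 RPM


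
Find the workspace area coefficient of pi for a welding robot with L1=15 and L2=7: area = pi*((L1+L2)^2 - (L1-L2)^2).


Given: L1 = 15, L2 = 7
(L1+L2)^2 = (22)^2 = 484
(L1-L2)^2 = (8)^2 = 64
Difference = 484 - 64 = 420
This equals 4*L1*L2 = 4*15*7 = 420
Workspace area = 420*pi

420


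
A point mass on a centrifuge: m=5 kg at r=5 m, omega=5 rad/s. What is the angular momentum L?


Given: m = 5 kg, r = 5 m, omega = 5 rad/s
For a point mass: I = m*r^2
I = 5*5^2 = 5*25 = 125
L = I*omega = 125*5
L = 625 kg*m^2/s

625 kg*m^2/s


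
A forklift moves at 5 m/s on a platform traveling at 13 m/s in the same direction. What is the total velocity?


Given: object velocity = 5 m/s, platform velocity = 13 m/s (same direction)
Using classical velocity addition: v_total = v_object + v_platform
v_total = 5 + 13
v_total = 18 m/s

18 m/s


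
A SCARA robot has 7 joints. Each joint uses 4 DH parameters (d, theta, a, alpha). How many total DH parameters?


Given: 7 joints, 4 DH parameters per joint (d, theta, a, alpha)
Total DH parameters = number_of_joints * 4
Total = 7 * 4
Total = 28

28


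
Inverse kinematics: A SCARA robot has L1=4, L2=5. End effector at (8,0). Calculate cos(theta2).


Given: L1 = 4, L2 = 5, target (x, y) = (8, 0)
Using cos(theta2) = (x^2 + y^2 - L1^2 - L2^2) / (2*L1*L2)
x^2 + y^2 = 8^2 + 0 = 64
L1^2 + L2^2 = 16 + 25 = 41
Numerator = 64 - 41 = 23
Denominator = 2*4*5 = 40
cos(theta2) = 23/40 = 23/40

23/40


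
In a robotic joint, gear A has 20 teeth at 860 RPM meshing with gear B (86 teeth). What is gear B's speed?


Given: N1 = 20 teeth, w1 = 860 RPM, N2 = 86 teeth
Using N1*w1 = N2*w2
w2 = N1*w1 / N2
w2 = 20*860 / 86
w2 = 17200 / 86
w2 = 200 RPM

200 RPM


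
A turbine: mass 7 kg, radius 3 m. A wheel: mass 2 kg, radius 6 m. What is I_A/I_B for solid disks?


Given: M1=7 kg, R1=3 m, M2=2 kg, R2=6 m
For a disk: I = (1/2)*M*R^2, so I_A/I_B = (M1*R1^2)/(M2*R2^2)
M1*R1^2 = 7*9 = 63
M2*R2^2 = 2*36 = 72
I_A/I_B = 63/72 = 7/8

7/8


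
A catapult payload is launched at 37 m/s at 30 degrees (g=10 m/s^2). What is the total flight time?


Given: v0 = 37 m/s, theta = 30 deg, g = 10 m/s^2
sin(30) = 1/2
Using T = 2*v0*sin(theta) / g
T = 2*37*1/2 / 10
T = 37 / 10
T = 37/10 s

37/10 s


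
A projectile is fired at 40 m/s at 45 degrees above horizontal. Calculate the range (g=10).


Given: v0 = 40 m/s, theta = 45 deg, g = 10 m/s^2
sin(2*45) = sin(90) = 1
Using R = v0^2 * sin(2*theta) / g
R = 40^2 * 1 / 10
R = 1600 / 10
R = 160 m

160 m


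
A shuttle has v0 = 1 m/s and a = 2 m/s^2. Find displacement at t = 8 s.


Given: v0 = 1 m/s, a = 2 m/s^2, t = 8 s
Using s = v0*t + (1/2)*a*t^2
s = 1*8 + (1/2)*2*8^2
s = 8 + (1/2)*128
s = 8 + 64
s = 72

72 m


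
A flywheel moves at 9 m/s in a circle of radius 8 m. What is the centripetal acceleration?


Given: v = 9 m/s, r = 8 m
Using a_c = v^2 / r
a_c = 9^2 / 8
a_c = 81 / 8
a_c = 81/8 m/s^2

81/8 m/s^2


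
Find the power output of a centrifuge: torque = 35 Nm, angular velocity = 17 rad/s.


Given: tau = 35 Nm, omega = 17 rad/s
Using P = tau * omega
P = 35 * 17
P = 595 W

595 W


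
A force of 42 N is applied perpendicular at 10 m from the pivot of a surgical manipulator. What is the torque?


Given: F = 42 N, r = 10 m, angle = 90 deg (perpendicular)
Using tau = F * r * sin(90)
sin(90) = 1
tau = 42 * 10 * 1
tau = 420 Nm

420 Nm


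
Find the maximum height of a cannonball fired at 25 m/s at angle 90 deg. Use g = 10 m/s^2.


Given: v0 = 25 m/s, theta = 90 deg, g = 10 m/s^2
sin^2(90) = 1
Using H = v0^2 * sin^2(theta) / (2*g)
H = 25^2 * 1 / (2*10)
H = 625 * 1 / 20
H = 625 / 20
H = 125/4 m

125/4 m


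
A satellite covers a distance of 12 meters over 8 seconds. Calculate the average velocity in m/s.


Given: distance d = 12 m, time t = 8 s
Using v = d / t
v = 12 / 8
v = 3/2 m/s

3/2 m/s


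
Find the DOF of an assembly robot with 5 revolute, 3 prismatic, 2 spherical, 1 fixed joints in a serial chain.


Given: serial robot with 5 revolute, 3 prismatic, 2 spherical, 1 fixed joints
DOF contribution per joint type: revolute=1, prismatic=1, spherical=3, fixed=0
DOF = 5*1 + 3*1 + 2*3 + 1*0
DOF = 14

14


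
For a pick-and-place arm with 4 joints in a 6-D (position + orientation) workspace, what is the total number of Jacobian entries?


Given: task space dimension = 6, joints = 4
Jacobian is a 6 x 4 matrix
Total entries = rows * columns
Total = 6 * 4
Total = 24

24


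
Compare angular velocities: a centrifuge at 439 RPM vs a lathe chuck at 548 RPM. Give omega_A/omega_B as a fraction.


Given: RPM_A = 439, RPM_B = 548
omega = 2*pi*RPM/60, so omega_A/omega_B = RPM_A / RPM_B
omega_A/omega_B = 439 / 548
omega_A/omega_B = 439/548

439/548


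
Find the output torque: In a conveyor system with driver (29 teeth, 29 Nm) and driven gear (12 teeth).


Given: N1 = 29, N2 = 12, T1 = 29 Nm
Using T2/T1 = N2/N1
T2 = T1 * N2 / N1
T2 = 29 * 12 / 29
T2 = 348 / 29
T2 = 12 Nm

12 Nm


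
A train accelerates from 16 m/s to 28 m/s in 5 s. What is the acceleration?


Given: initial velocity v0 = 16 m/s, final velocity v = 28 m/s, time t = 5 s
Using a = (v - v0) / t
a = (28 - 16) / 5
a = 12 / 5
a = 12/5 m/s^2

12/5 m/s^2


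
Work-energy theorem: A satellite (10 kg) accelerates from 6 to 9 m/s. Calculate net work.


Given: m = 10 kg, v0 = 6 m/s, v = 9 m/s
Using W = (1/2)*m*(v^2 - v0^2)
v^2 = 9^2 = 81
v0^2 = 6^2 = 36
v^2 - v0^2 = 81 - 36 = 45
W = (1/2)*10*45 = 225 J

225 J


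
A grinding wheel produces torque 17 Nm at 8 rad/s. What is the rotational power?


Given: tau = 17 Nm, omega = 8 rad/s
Using P = tau * omega
P = 17 * 8
P = 136 W

136 W


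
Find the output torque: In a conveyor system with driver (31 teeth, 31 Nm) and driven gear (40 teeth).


Given: N1 = 31, N2 = 40, T1 = 31 Nm
Using T2/T1 = N2/N1
T2 = T1 * N2 / N1
T2 = 31 * 40 / 31
T2 = 1240 / 31
T2 = 40 Nm

40 Nm


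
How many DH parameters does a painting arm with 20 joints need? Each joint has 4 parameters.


Given: 20 joints, 4 DH parameters per joint (d, theta, a, alpha)
Total DH parameters = number_of_joints * 4
Total = 20 * 4
Total = 80

80


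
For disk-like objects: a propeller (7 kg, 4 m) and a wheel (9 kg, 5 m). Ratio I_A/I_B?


Given: M1=7 kg, R1=4 m, M2=9 kg, R2=5 m
For a disk: I = (1/2)*M*R^2, so I_A/I_B = (M1*R1^2)/(M2*R2^2)
M1*R1^2 = 7*16 = 112
M2*R2^2 = 9*25 = 225
I_A/I_B = 112/225 = 112/225

112/225


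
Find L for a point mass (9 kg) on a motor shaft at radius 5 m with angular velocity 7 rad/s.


Given: m = 9 kg, r = 5 m, omega = 7 rad/s
For a point mass: I = m*r^2
I = 9*5^2 = 9*25 = 225
L = I*omega = 225*7
L = 1575 kg*m^2/s

1575 kg*m^2/s


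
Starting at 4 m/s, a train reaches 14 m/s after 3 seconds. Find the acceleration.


Given: initial velocity v0 = 4 m/s, final velocity v = 14 m/s, time t = 3 s
Using a = (v - v0) / t
a = (14 - 4) / 3
a = 10 / 3
a = 10/3 m/s^2

10/3 m/s^2


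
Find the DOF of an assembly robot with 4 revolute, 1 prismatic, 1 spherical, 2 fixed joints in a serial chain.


Given: serial robot with 4 revolute, 1 prismatic, 1 spherical, 2 fixed joints
DOF contribution per joint type: revolute=1, prismatic=1, spherical=3, fixed=0
DOF = 4*1 + 1*1 + 1*3 + 2*0
DOF = 8

8


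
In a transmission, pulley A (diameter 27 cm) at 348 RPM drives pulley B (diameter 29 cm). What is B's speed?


Given: D1 = 27 cm, w1 = 348 RPM, D2 = 29 cm
Using D1*w1 = D2*w2
w2 = D1*w1 / D2
w2 = 27*348 / 29
w2 = 9396 / 29
w2 = 324 RPM

324 RPM


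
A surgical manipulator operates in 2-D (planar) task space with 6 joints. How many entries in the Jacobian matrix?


Given: task space dimension = 2, joints = 6
Jacobian is a 2 x 6 matrix
Total entries = rows * columns
Total = 2 * 6
Total = 12

12


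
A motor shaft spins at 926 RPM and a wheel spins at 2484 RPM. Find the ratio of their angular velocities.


Given: RPM_A = 926, RPM_B = 2484
omega = 2*pi*RPM/60, so omega_A/omega_B = RPM_A / RPM_B
omega_A/omega_B = 926 / 2484
omega_A/omega_B = 463/1242

463/1242


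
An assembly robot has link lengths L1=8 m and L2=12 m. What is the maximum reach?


Given: L1 = 8 m, L2 = 12 m
For a 2-link planar arm, max reach = L1 + L2 (fully extended)
Max reach = 8 + 12
Max reach = 20 m

20 m


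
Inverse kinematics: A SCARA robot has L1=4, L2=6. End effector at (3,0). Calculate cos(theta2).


Given: L1 = 4, L2 = 6, target (x, y) = (3, 0)
Using cos(theta2) = (x^2 + y^2 - L1^2 - L2^2) / (2*L1*L2)
x^2 + y^2 = 3^2 + 0 = 9
L1^2 + L2^2 = 16 + 36 = 52
Numerator = 9 - 52 = -43
Denominator = 2*4*6 = 48
cos(theta2) = -43/48 = -43/48

-43/48


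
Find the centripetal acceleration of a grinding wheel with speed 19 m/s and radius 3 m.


Given: v = 19 m/s, r = 3 m
Using a_c = v^2 / r
a_c = 19^2 / 3
a_c = 361 / 3
a_c = 361/3 m/s^2

361/3 m/s^2


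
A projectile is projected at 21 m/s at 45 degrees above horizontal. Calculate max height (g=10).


Given: v0 = 21 m/s, theta = 45 deg, g = 10 m/s^2
sin^2(45) = 1/2
Using H = v0^2 * sin^2(theta) / (2*g)
H = 21^2 * 1/2 / (2*10)
H = 441 * 1/2 / 20
H = 441/2 / 20
H = 441/40 m

441/40 m


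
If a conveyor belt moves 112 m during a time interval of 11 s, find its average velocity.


Given: distance d = 112 m, time t = 11 s
Using v = d / t
v = 112 / 11
v = 112/11 m/s

112/11 m/s


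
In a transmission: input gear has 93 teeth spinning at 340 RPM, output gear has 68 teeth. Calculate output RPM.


Given: N1 = 93 teeth, w1 = 340 RPM, N2 = 68 teeth
Using N1*w1 = N2*w2
w2 = N1*w1 / N2
w2 = 93*340 / 68
w2 = 31620 / 68
w2 = 465 RPM

465 RPM


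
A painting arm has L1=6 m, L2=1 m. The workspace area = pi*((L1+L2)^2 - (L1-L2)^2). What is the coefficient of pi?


Given: L1 = 6, L2 = 1
(L1+L2)^2 = (7)^2 = 49
(L1-L2)^2 = (5)^2 = 25
Difference = 49 - 25 = 24
This equals 4*L1*L2 = 4*6*1 = 24
Workspace area = 24*pi

24


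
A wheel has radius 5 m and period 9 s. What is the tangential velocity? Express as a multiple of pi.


Given: radius r = 5 m, period T = 9 s
Using v = 2*pi*r / T
v = 2*pi*5 / 9
v = 10*pi / 9
v = 10/9*pi m/s

10/9*pi m/s


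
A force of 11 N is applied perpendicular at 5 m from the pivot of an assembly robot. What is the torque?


Given: F = 11 N, r = 5 m, angle = 90 deg (perpendicular)
Using tau = F * r * sin(90)
sin(90) = 1
tau = 11 * 5 * 1
tau = 55 Nm

55 Nm


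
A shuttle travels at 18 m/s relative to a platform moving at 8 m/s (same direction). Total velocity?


Given: object velocity = 18 m/s, platform velocity = 8 m/s (same direction)
Using classical velocity addition: v_total = v_object + v_platform
v_total = 18 + 8
v_total = 26 m/s

26 m/s


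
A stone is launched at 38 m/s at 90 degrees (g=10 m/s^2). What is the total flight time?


Given: v0 = 38 m/s, theta = 90 deg, g = 10 m/s^2
sin(90) = 1
Using T = 2*v0*sin(theta) / g
T = 2*38*1 / 10
T = 76 / 10
T = 38/5 s

38/5 s


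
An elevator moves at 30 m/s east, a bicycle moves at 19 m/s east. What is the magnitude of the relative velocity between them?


Given: v_A = 30 m/s east, v_B = 19 m/s east
Both move in the same direction; relative speed = |v_A - v_B|
|30 - 19| = |11|
= 11 m/s

11 m/s


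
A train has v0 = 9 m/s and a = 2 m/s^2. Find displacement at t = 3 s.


Given: v0 = 9 m/s, a = 2 m/s^2, t = 3 s
Using s = v0*t + (1/2)*a*t^2
s = 9*3 + (1/2)*2*3^2
s = 27 + (1/2)*18
s = 27 + 9
s = 36

36 m


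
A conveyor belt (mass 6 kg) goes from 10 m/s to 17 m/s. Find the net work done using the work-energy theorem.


Given: m = 6 kg, v0 = 10 m/s, v = 17 m/s
Using W = (1/2)*m*(v^2 - v0^2)
v^2 = 17^2 = 289
v0^2 = 10^2 = 100
v^2 - v0^2 = 289 - 100 = 189
W = (1/2)*6*189 = 567 J

567 J


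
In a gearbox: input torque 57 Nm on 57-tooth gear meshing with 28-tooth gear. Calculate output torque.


Given: N1 = 57, N2 = 28, T1 = 57 Nm
Using T2/T1 = N2/N1
T2 = T1 * N2 / N1
T2 = 57 * 28 / 57
T2 = 1596 / 57
T2 = 28 Nm

28 Nm


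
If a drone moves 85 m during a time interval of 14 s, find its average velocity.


Given: distance d = 85 m, time t = 14 s
Using v = d / t
v = 85 / 14
v = 85/14 m/s

85/14 m/s


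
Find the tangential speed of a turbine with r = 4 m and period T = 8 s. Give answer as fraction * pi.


Given: radius r = 4 m, period T = 8 s
Using v = 2*pi*r / T
v = 2*pi*4 / 8
v = 8*pi / 8
v = 1*pi m/s

1*pi m/s


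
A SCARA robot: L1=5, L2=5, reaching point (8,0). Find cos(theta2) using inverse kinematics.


Given: L1 = 5, L2 = 5, target (x, y) = (8, 0)
Using cos(theta2) = (x^2 + y^2 - L1^2 - L2^2) / (2*L1*L2)
x^2 + y^2 = 8^2 + 0 = 64
L1^2 + L2^2 = 25 + 25 = 50
Numerator = 64 - 50 = 14
Denominator = 2*5*5 = 50
cos(theta2) = 14/50 = 7/25

7/25


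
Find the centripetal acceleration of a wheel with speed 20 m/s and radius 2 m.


Given: v = 20 m/s, r = 2 m
Using a_c = v^2 / r
a_c = 20^2 / 2
a_c = 400 / 2
a_c = 200 m/s^2

200 m/s^2


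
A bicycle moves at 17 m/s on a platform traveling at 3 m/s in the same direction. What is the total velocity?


Given: object velocity = 17 m/s, platform velocity = 3 m/s (same direction)
Using classical velocity addition: v_total = v_object + v_platform
v_total = 17 + 3
v_total = 20 m/s

20 m/s


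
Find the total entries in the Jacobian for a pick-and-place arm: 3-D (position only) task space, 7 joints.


Given: task space dimension = 3, joints = 7
Jacobian is a 3 x 7 matrix
Total entries = rows * columns
Total = 3 * 7
Total = 21

21


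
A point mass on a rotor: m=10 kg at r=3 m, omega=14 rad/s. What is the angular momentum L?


Given: m = 10 kg, r = 3 m, omega = 14 rad/s
For a point mass: I = m*r^2
I = 10*3^2 = 10*9 = 90
L = I*omega = 90*14
L = 1260 kg*m^2/s

1260 kg*m^2/s


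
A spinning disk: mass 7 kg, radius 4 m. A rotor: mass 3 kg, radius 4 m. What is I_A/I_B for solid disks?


Given: M1=7 kg, R1=4 m, M2=3 kg, R2=4 m
For a disk: I = (1/2)*M*R^2, so I_A/I_B = (M1*R1^2)/(M2*R2^2)
M1*R1^2 = 7*16 = 112
M2*R2^2 = 3*16 = 48
I_A/I_B = 112/48 = 7/3

7/3


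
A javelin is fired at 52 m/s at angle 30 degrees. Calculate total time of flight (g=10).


Given: v0 = 52 m/s, theta = 30 deg, g = 10 m/s^2
sin(30) = 1/2
Using T = 2*v0*sin(theta) / g
T = 2*52*1/2 / 10
T = 52 / 10
T = 26/5 s

26/5 s


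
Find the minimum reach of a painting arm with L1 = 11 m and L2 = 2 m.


Given: L1 = 11 m, L2 = 2 m
For a 2-link planar arm, min reach = |L1 - L2| (second link folded back)
Min reach = |11 - 2|
Min reach = 9 m

9 m


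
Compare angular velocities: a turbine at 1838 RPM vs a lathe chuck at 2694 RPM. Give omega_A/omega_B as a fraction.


Given: RPM_A = 1838, RPM_B = 2694
omega = 2*pi*RPM/60, so omega_A/omega_B = RPM_A / RPM_B
omega_A/omega_B = 1838 / 2694
omega_A/omega_B = 919/1347

919/1347


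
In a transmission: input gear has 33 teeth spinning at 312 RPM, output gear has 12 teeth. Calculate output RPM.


Given: N1 = 33 teeth, w1 = 312 RPM, N2 = 12 teeth
Using N1*w1 = N2*w2
w2 = N1*w1 / N2
w2 = 33*312 / 12
w2 = 10296 / 12
w2 = 858 RPM

858 RPM


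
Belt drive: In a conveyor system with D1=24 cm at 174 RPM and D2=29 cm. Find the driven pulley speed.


Given: D1 = 24 cm, w1 = 174 RPM, D2 = 29 cm
Using D1*w1 = D2*w2
w2 = D1*w1 / D2
w2 = 24*174 / 29
w2 = 4176 / 29
w2 = 144 RPM

144 RPM


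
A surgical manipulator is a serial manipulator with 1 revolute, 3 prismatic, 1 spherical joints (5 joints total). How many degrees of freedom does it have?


Given: serial robot with 1 revolute, 3 prismatic, 1 spherical joints
DOF contribution per joint type: revolute=1, prismatic=1, spherical=3, fixed=0
DOF = 1*1 + 3*1 + 1*3
DOF = 7

7


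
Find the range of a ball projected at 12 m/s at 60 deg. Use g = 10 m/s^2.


Given: v0 = 12 m/s, theta = 60 deg, g = 10 m/s^2
sin(2*60) = sin(120) = sqrt(3)/2
Using R = v0^2 * sin(2*theta) / g
R = 12^2 * (sqrt(3)/2) / 10
R = 144 * sqrt(3) / 20
R = 36/5*sqrt(3) m

36/5*sqrt(3) m


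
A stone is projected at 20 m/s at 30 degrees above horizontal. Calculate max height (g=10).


Given: v0 = 20 m/s, theta = 30 deg, g = 10 m/s^2
sin^2(30) = 1/4
Using H = v0^2 * sin^2(theta) / (2*g)
H = 20^2 * 1/4 / (2*10)
H = 400 * 1/4 / 20
H = 100 / 20
H = 5 m

5 m


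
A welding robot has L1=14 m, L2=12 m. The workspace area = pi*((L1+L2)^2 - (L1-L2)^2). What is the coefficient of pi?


Given: L1 = 14, L2 = 12
(L1+L2)^2 = (26)^2 = 676
(L1-L2)^2 = (2)^2 = 4
Difference = 676 - 4 = 672
This equals 4*L1*L2 = 4*14*12 = 672
Workspace area = 672*pi

672


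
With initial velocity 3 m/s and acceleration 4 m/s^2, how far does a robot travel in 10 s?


Given: v0 = 3 m/s, a = 4 m/s^2, t = 10 s
Using s = v0*t + (1/2)*a*t^2
s = 3*10 + (1/2)*4*10^2
s = 30 + (1/2)*400
s = 30 + 200
s = 230

230 m


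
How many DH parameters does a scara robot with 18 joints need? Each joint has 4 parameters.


Given: 18 joints, 4 DH parameters per joint (d, theta, a, alpha)
Total DH parameters = number_of_joints * 4
Total = 18 * 4
Total = 72

72


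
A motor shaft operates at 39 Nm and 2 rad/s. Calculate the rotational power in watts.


Given: tau = 39 Nm, omega = 2 rad/s
Using P = tau * omega
P = 39 * 2
P = 78 W

78 W


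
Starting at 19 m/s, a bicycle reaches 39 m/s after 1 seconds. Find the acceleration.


Given: initial velocity v0 = 19 m/s, final velocity v = 39 m/s, time t = 1 s
Using a = (v - v0) / t
a = (39 - 19) / 1
a = 20 / 1
a = 20 m/s^2

20 m/s^2


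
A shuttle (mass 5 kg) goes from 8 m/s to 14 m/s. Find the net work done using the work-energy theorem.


Given: m = 5 kg, v0 = 8 m/s, v = 14 m/s
Using W = (1/2)*m*(v^2 - v0^2)
v^2 = 14^2 = 196
v0^2 = 8^2 = 64
v^2 - v0^2 = 196 - 64 = 132
W = (1/2)*5*132 = 330 J

330 J


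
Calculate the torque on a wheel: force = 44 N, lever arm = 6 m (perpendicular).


Given: F = 44 N, r = 6 m, angle = 90 deg (perpendicular)
Using tau = F * r * sin(90)
sin(90) = 1
tau = 44 * 6 * 1
tau = 264 Nm

264 Nm


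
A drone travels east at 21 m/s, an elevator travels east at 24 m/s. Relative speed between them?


Given: v_A = 21 m/s east, v_B = 24 m/s east
Both move in the same direction; relative speed = |v_A - v_B|
|21 - 24| = |-3|
= 3 m/s

3 m/s


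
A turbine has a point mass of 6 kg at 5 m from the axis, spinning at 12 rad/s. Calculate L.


Given: m = 6 kg, r = 5 m, omega = 12 rad/s
For a point mass: I = m*r^2
I = 6*5^2 = 6*25 = 150
L = I*omega = 150*12
L = 1800 kg*m^2/s

1800 kg*m^2/s


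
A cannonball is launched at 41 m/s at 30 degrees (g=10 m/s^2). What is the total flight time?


Given: v0 = 41 m/s, theta = 30 deg, g = 10 m/s^2
sin(30) = 1/2
Using T = 2*v0*sin(theta) / g
T = 2*41*1/2 / 10
T = 41 / 10
T = 41/10 s

41/10 s


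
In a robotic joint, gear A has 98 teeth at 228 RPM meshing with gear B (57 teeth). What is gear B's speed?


Given: N1 = 98 teeth, w1 = 228 RPM, N2 = 57 teeth
Using N1*w1 = N2*w2
w2 = N1*w1 / N2
w2 = 98*228 / 57
w2 = 22344 / 57
w2 = 392 RPM

392 RPM


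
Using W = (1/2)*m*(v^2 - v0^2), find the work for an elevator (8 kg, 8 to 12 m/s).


Given: m = 8 kg, v0 = 8 m/s, v = 12 m/s
Using W = (1/2)*m*(v^2 - v0^2)
v^2 = 12^2 = 144
v0^2 = 8^2 = 64
v^2 - v0^2 = 144 - 64 = 80
W = (1/2)*8*80 = 320 J

320 J


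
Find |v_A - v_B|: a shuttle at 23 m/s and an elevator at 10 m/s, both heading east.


Given: v_A = 23 m/s east, v_B = 10 m/s east
Both move in the same direction; relative speed = |v_A - v_B|
|23 - 10| = |13|
= 13 m/s

13 m/s


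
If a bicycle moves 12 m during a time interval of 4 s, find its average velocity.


Given: distance d = 12 m, time t = 4 s
Using v = d / t
v = 12 / 4
v = 3 m/s

3 m/s


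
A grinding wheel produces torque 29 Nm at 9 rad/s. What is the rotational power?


Given: tau = 29 Nm, omega = 9 rad/s
Using P = tau * omega
P = 29 * 9
P = 261 W

261 W


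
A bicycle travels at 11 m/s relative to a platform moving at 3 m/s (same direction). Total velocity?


Given: object velocity = 11 m/s, platform velocity = 3 m/s (same direction)
Using classical velocity addition: v_total = v_object + v_platform
v_total = 11 + 3
v_total = 14 m/s

14 m/s


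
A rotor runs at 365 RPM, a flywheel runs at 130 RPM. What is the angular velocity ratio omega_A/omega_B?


Given: RPM_A = 365, RPM_B = 130
omega = 2*pi*RPM/60, so omega_A/omega_B = RPM_A / RPM_B
omega_A/omega_B = 365 / 130
omega_A/omega_B = 73/26

73/26


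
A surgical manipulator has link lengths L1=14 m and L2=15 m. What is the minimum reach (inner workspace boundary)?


Given: L1 = 14 m, L2 = 15 m
For a 2-link planar arm, min reach = |L1 - L2| (second link folded back)
Min reach = |14 - 15|
Min reach = 1 m

1 m


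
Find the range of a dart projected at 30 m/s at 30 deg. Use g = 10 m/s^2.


Given: v0 = 30 m/s, theta = 30 deg, g = 10 m/s^2
sin(2*30) = sin(60) = sqrt(3)/2
Using R = v0^2 * sin(2*theta) / g
R = 30^2 * (sqrt(3)/2) / 10
R = 900 * sqrt(3) / 20
R = 45*sqrt(3) m

45*sqrt(3) m


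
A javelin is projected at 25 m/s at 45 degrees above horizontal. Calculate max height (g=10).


Given: v0 = 25 m/s, theta = 45 deg, g = 10 m/s^2
sin^2(45) = 1/2
Using H = v0^2 * sin^2(theta) / (2*g)
H = 25^2 * 1/2 / (2*10)
H = 625 * 1/2 / 20
H = 625/2 / 20
H = 125/8 m

125/8 m


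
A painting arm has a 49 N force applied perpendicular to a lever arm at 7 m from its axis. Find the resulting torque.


Given: F = 49 N, r = 7 m, angle = 90 deg (perpendicular)
Using tau = F * r * sin(90)
sin(90) = 1
tau = 49 * 7 * 1
tau = 343 Nm

343 Nm


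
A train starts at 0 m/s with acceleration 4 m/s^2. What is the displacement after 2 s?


Given: v0 = 0 m/s, a = 4 m/s^2, t = 2 s
Using s = v0*t + (1/2)*a*t^2
s = 0*2 + (1/2)*4*2^2
s = 0 + (1/2)*16
s = 0 + 8
s = 8

8 m


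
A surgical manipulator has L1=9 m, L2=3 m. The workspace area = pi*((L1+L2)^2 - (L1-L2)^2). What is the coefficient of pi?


Given: L1 = 9, L2 = 3
(L1+L2)^2 = (12)^2 = 144
(L1-L2)^2 = (6)^2 = 36
Difference = 144 - 36 = 108
This equals 4*L1*L2 = 4*9*3 = 108
Workspace area = 108*pi

108


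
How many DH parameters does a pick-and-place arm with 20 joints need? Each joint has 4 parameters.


Given: 20 joints, 4 DH parameters per joint (d, theta, a, alpha)
Total DH parameters = number_of_joints * 4
Total = 20 * 4
Total = 80

80


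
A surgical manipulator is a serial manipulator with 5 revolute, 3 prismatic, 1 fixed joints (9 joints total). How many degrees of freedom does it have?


Given: serial robot with 5 revolute, 3 prismatic, 1 fixed joints
DOF contribution per joint type: revolute=1, prismatic=1, spherical=3, fixed=0
DOF = 5*1 + 3*1 + 1*0
DOF = 8

8


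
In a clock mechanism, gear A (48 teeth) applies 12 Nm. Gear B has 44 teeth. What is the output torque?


Given: N1 = 48, N2 = 44, T1 = 12 Nm
Using T2/T1 = N2/N1
T2 = T1 * N2 / N1
T2 = 12 * 44 / 48
T2 = 528 / 48
T2 = 11 Nm

11 Nm
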